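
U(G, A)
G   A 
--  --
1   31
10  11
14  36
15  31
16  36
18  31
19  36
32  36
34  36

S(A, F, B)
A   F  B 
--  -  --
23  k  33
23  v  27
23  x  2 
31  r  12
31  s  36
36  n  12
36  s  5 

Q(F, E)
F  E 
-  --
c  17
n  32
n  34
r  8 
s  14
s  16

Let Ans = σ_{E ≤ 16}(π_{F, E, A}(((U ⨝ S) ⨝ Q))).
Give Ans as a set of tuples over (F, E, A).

Joining U and S on A yields {(1, 31, r, 12), (1, 31, s, 36), (14, 36, n, 12), (14, 36, s, 5), (15, 31, r, 12), (15, 31, s, 36), (16, 36, n, 12), (16, 36, s, 5), (18, 31, r, 12), (18, 31, s, 36), (19, 36, n, 12), (19, 36, s, 5), (32, 36, n, 12), (32, 36, s, 5), (34, 36, n, 12), (34, 36, s, 5)}.
Joining (U ⨝ S) and Q on F yields {(1, 31, r, 12, 8), (1, 31, s, 36, 14), (1, 31, s, 36, 16), (14, 36, n, 12, 32), (14, 36, n, 12, 34), (14, 36, s, 5, 14), (14, 36, s, 5, 16), (15, 31, r, 12, 8), (15, 31, s, 36, 14), (15, 31, s, 36, 16), (16, 36, n, 12, 32), (16, 36, n, 12, 34), (16, 36, s, 5, 14), (16, 36, s, 5, 16), (18, 31, r, 12, 8), (18, 31, s, 36, 14), (18, 31, s, 36, 16), (19, 36, n, 12, 32), (19, 36, n, 12, 34), (19, 36, s, 5, 14), (19, 36, s, 5, 16), (32, 36, n, 12, 32), (32, 36, n, 12, 34), (32, 36, s, 5, 14), (32, 36, s, 5, 16), (34, 36, n, 12, 32), (34, 36, n, 12, 34), (34, 36, s, 5, 14), (34, 36, s, 5, 16)}.
Projecting to F, E, A (22 duplicate(s) eliminated): {(n, 32, 36), (n, 34, 36), (r, 8, 31), (s, 14, 31), (s, 14, 36), (s, 16, 31), (s, 16, 36)}
σ[E ≤ 16]: keep tuples satisfying E ≤ 16 → {(r, 8, 31), (s, 14, 31), (s, 14, 36), (s, 16, 31), (s, 16, 36)}

{(r, 8, 31), (s, 14, 31), (s, 14, 36), (s, 16, 31), (s, 16, 36)}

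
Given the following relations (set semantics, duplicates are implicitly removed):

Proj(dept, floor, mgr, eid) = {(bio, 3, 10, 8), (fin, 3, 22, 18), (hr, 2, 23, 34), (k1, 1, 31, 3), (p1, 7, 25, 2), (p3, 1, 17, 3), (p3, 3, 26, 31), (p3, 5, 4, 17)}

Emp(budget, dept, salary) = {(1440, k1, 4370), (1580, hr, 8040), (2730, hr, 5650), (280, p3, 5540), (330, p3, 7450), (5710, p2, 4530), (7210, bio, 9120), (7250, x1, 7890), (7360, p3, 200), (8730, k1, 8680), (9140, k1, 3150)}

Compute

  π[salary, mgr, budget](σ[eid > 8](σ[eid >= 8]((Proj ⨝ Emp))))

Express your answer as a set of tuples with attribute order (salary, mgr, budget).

{(200, 26, 7360), (200, 4, 7360), (5540, 26, 280), (5540, 4, 280), (5650, 23, 2730), (7450, 26, 330), (7450, 4, 330), (8040, 23, 1580)}

Natural join on dept: {(bio, 3, 10, 8, 7210, 9120), (hr, 2, 23, 34, 1580, 8040), (hr, 2, 23, 34, 2730, 5650), (k1, 1, 31, 3, 1440, 4370), (k1, 1, 31, 3, 8730, 8680), (k1, 1, 31, 3, 9140, 3150), (p3, 1, 17, 3, 280, 5540), (p3, 1, 17, 3, 330, 7450), (p3, 1, 17, 3, 7360, 200), (p3, 3, 26, 31, 280, 5540), (p3, 3, 26, 31, 330, 7450), (p3, 3, 26, 31, 7360, 200), (p3, 5, 4, 17, 280, 5540), (p3, 5, 4, 17, 330, 7450), (p3, 5, 4, 17, 7360, 200)}
Apply σ_{eid >= 8}; surviving tuples: {(bio, 3, 10, 8, 7210, 9120), (hr, 2, 23, 34, 1580, 8040), (hr, 2, 23, 34, 2730, 5650), (p3, 3, 26, 31, 280, 5540), (p3, 3, 26, 31, 330, 7450), (p3, 3, 26, 31, 7360, 200), (p3, 5, 4, 17, 280, 5540), (p3, 5, 4, 17, 330, 7450), (p3, 5, 4, 17, 7360, 200)}
Apply σ_{eid > 8}; surviving tuples: {(hr, 2, 23, 34, 1580, 8040), (hr, 2, 23, 34, 2730, 5650), (p3, 3, 26, 31, 280, 5540), (p3, 3, 26, 31, 330, 7450), (p3, 3, 26, 31, 7360, 200), (p3, 5, 4, 17, 280, 5540), (p3, 5, 4, 17, 330, 7450), (p3, 5, 4, 17, 7360, 200)}
Keep only column(s) salary, mgr, budget: {(200, 26, 7360), (200, 4, 7360), (5540, 26, 280), (5540, 4, 280), (5650, 23, 2730), (7450, 26, 330), (7450, 4, 330), (8040, 23, 1580)}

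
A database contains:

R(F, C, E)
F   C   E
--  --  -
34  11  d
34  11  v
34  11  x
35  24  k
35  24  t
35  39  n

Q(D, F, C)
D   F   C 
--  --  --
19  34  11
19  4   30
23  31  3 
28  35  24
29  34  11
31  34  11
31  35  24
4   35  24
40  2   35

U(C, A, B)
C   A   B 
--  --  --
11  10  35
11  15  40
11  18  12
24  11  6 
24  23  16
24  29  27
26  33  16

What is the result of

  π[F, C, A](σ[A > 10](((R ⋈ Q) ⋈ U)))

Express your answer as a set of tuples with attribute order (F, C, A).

Joining R and Q on F, C yields {(34, 11, d, 19), (34, 11, d, 29), (34, 11, d, 31), (34, 11, v, 19), (34, 11, v, 29), (34, 11, v, 31), (34, 11, x, 19), (34, 11, x, 29), (34, 11, x, 31), (35, 24, k, 28), (35, 24, k, 31), (35, 24, k, 4), (35, 24, t, 28), (35, 24, t, 31), (35, 24, t, 4)}.
Joining (R ⋈ Q) and U on C yields {(34, 11, d, 19, 10, 35), (34, 11, d, 19, 15, 40), (34, 11, d, 19, 18, 12), (34, 11, d, 29, 10, 35), (34, 11, d, 29, 15, 40), (34, 11, d, 29, 18, 12), (34, 11, d, 31, 10, 35), (34, 11, d, 31, 15, 40), (34, 11, d, 31, 18, 12), (34, 11, v, 19, 10, 35), (34, 11, v, 19, 15, 40), (34, 11, v, 19, 18, 12), (34, 11, v, 29, 10, 35), (34, 11, v, 29, 15, 40), (34, 11, v, 29, 18, 12), (34, 11, v, 31, 10, 35), (34, 11, v, 31, 15, 40), (34, 11, v, 31, 18, 12), (34, 11, x, 19, 10, 35), (34, 11, x, 19, 15, 40), (34, 11, x, 19, 18, 12), (34, 11, x, 29, 10, 35), (34, 11, x, 29, 15, 40), (34, 11, x, 29, 18, 12), (34, 11, x, 31, 10, 35), (34, 11, x, 31, 15, 40), (34, 11, x, 31, 18, 12), (35, 24, k, 28, 11, 6), (35, 24, k, 28, 23, 16), (35, 24, k, 28, 29, 27), (35, 24, k, 31, 11, 6), (35, 24, k, 31, 23, 16), (35, 24, k, 31, 29, 27), (35, 24, k, 4, 11, 6), (35, 24, k, 4, 23, 16), (35, 24, k, 4, 29, 27), (35, 24, t, 28, 11, 6), (35, 24, t, 28, 23, 16), (35, 24, t, 28, 29, 27), (35, 24, t, 31, 11, 6), (35, 24, t, 31, 23, 16), (35, 24, t, 31, 29, 27), (35, 24, t, 4, 11, 6), (35, 24, t, 4, 23, 16), (35, 24, t, 4, 29, 27)}.
σ[A > 10]: keep tuples satisfying A > 10 → {(34, 11, d, 19, 15, 40), (34, 11, d, 19, 18, 12), (34, 11, d, 29, 15, 40), (34, 11, d, 29, 18, 12), (34, 11, d, 31, 15, 40), (34, 11, d, 31, 18, 12), (34, 11, v, 19, 15, 40), (34, 11, v, 19, 18, 12), (34, 11, v, 29, 15, 40), (34, 11, v, 29, 18, 12), (34, 11, v, 31, 15, 40), (34, 11, v, 31, 18, 12), (34, 11, x, 19, 15, 40), (34, 11, x, 19, 18, 12), (34, 11, x, 29, 15, 40), (34, 11, x, 29, 18, 12), (34, 11, x, 31, 15, 40), (34, 11, x, 31, 18, 12), (35, 24, k, 28, 11, 6), (35, 24, k, 28, 23, 16), (35, 24, k, 28, 29, 27), (35, 24, k, 31, 11, 6), (35, 24, k, 31, 23, 16), (35, 24, k, 31, 29, 27), (35, 24, k, 4, 11, 6), (35, 24, k, 4, 23, 16), (35, 24, k, 4, 29, 27), (35, 24, t, 28, 11, 6), (35, 24, t, 28, 23, 16), (35, 24, t, 28, 29, 27), (35, 24, t, 31, 11, 6), (35, 24, t, 31, 23, 16), (35, 24, t, 31, 29, 27), (35, 24, t, 4, 11, 6), (35, 24, t, 4, 23, 16), (35, 24, t, 4, 29, 27)}
π_{F, C, A} gives {(34, 11, 15), (34, 11, 18), (35, 24, 11), (35, 24, 23), (35, 24, 29)} (31 duplicate(s) eliminated).

{(34, 11, 15), (34, 11, 18), (35, 24, 11), (35, 24, 23), (35, 24, 29)}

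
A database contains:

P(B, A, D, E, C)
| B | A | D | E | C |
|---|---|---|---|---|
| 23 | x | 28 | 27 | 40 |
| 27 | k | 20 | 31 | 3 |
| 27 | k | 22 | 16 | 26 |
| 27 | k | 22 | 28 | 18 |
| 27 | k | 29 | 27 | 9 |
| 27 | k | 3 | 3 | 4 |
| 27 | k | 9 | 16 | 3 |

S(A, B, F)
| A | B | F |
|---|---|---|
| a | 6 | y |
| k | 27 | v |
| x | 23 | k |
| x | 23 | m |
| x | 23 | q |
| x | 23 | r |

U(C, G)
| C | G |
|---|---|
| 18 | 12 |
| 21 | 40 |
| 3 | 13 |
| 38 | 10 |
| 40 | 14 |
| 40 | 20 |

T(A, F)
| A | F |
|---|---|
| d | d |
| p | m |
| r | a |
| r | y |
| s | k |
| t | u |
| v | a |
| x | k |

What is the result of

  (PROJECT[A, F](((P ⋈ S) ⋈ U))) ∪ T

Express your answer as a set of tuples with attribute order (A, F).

{(d, d), (k, v), (p, m), (r, a), (r, y), (s, k), (t, u), (v, a), (x, k), (x, m), (x, q), (x, r)}

P ⋈ S (natural join on B, A): {(23, x, 28, 27, 40, k), (23, x, 28, 27, 40, m), (23, x, 28, 27, 40, q), (23, x, 28, 27, 40, r), (27, k, 20, 31, 3, v), (27, k, 22, 16, 26, v), (27, k, 22, 28, 18, v), (27, k, 29, 27, 9, v), (27, k, 3, 3, 4, v), (27, k, 9, 16, 3, v)}
(P ⋈ S) ⋈ U (natural join on C): {(23, x, 28, 27, 40, k, 14), (23, x, 28, 27, 40, k, 20), (23, x, 28, 27, 40, m, 14), (23, x, 28, 27, 40, m, 20), (23, x, 28, 27, 40, q, 14), (23, x, 28, 27, 40, q, 20), (23, x, 28, 27, 40, r, 14), (23, x, 28, 27, 40, r, 20), (27, k, 20, 31, 3, v, 13), (27, k, 22, 28, 18, v, 12), (27, k, 9, 16, 3, v, 13)}
π_{A, F} gives {(k, v), (x, k), (x, m), (x, q), (x, r)} (6 duplicate(s) eliminated).
Set union of the two operands is {(d, d), (k, v), (p, m), (r, a), (r, y), (s, k), (t, u), (v, a), (x, k), (x, m), (x, q), (x, r)}.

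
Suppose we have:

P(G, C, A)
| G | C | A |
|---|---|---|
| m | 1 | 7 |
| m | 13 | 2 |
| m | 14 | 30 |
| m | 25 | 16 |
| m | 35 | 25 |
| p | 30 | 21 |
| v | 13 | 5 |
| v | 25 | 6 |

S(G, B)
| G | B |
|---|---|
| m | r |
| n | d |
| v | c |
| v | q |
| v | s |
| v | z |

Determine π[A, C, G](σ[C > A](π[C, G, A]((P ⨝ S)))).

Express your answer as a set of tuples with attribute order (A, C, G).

Natural join on G: {(m, 1, 7, r), (m, 13, 2, r), (m, 14, 30, r), (m, 25, 16, r), (m, 35, 25, r), (v, 13, 5, c), (v, 13, 5, q), (v, 13, 5, s), (v, 13, 5, z), (v, 25, 6, c), (v, 25, 6, q), (v, 25, 6, s), (v, 25, 6, z)}
π_{C, G, A} gives {(1, m, 7), (13, m, 2), (13, v, 5), (14, m, 30), (25, m, 16), (25, v, 6), (35, m, 25)} (6 duplicate(s) eliminated).
Apply σ_{C > A}; surviving tuples: {(13, m, 2), (13, v, 5), (25, m, 16), (25, v, 6), (35, m, 25)}
π_{A, C, G} gives {(16, 25, m), (2, 13, m), (25, 35, m), (5, 13, v), (6, 25, v)}.

{(16, 25, m), (2, 13, m), (25, 35, m), (5, 13, v), (6, 25, v)}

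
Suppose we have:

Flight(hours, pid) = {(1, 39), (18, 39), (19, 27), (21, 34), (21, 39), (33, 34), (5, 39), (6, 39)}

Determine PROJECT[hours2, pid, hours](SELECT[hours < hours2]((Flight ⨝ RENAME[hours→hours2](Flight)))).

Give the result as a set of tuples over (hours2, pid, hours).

ρ[hours→hours2]: schema becomes (hours2, pid); tuples unchanged.
Natural join on pid: {(1, 39, 1), (1, 39, 18), (1, 39, 21), (1, 39, 5), (1, 39, 6), (18, 39, 1), (18, 39, 18), (18, 39, 21), (18, 39, 5), (18, 39, 6), (19, 27, 19), (21, 34, 21), (21, 34, 33), (21, 39, 1), (21, 39, 18), (21, 39, 21), (21, 39, 5), (21, 39, 6), (33, 34, 21), (33, 34, 33), (5, 39, 1), (5, 39, 18), (5, 39, 21), (5, 39, 5), (5, 39, 6), (6, 39, 1), (6, 39, 18), (6, 39, 21), (6, 39, 5), (6, 39, 6)}
Apply σ_{hours < hours2}; surviving tuples: {(1, 39, 18), (1, 39, 21), (1, 39, 5), (1, 39, 6), (18, 39, 21), (21, 34, 33), (5, 39, 18), (5, 39, 21), (5, 39, 6), (6, 39, 18), (6, 39, 21)}
Projecting to hours2, pid, hours: {(18, 39, 1), (18, 39, 5), (18, 39, 6), (21, 39, 1), (21, 39, 18), (21, 39, 5), (21, 39, 6), (33, 34, 21), (5, 39, 1), (6, 39, 1), (6, 39, 5)}

{(18, 39, 1), (18, 39, 5), (18, 39, 6), (21, 39, 1), (21, 39, 18), (21, 39, 5), (21, 39, 6), (33, 34, 21), (5, 39, 1), (6, 39, 1), (6, 39, 5)}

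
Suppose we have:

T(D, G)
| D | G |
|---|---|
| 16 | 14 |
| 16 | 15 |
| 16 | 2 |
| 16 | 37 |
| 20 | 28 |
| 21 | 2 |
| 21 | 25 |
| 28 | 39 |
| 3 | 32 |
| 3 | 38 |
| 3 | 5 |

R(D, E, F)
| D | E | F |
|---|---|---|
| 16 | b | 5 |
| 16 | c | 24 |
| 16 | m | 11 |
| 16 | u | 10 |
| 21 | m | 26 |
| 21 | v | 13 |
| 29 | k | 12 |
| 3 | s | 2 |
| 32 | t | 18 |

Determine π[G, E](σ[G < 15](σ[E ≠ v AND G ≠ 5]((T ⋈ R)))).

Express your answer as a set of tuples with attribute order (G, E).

{(14, b), (14, c), (14, m), (14, u), (2, b), (2, c), (2, m), (2, u)}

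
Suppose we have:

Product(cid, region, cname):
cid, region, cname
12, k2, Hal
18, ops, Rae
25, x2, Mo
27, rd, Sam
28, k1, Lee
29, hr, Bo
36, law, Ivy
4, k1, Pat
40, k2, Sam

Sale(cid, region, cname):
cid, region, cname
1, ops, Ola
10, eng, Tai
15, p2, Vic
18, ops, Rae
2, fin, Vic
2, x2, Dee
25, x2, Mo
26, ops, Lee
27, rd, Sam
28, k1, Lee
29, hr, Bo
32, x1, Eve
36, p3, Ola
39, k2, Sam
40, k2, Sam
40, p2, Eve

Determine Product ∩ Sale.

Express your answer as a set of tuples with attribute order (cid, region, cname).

{(18, ops, Rae), (25, x2, Mo), (27, rd, Sam), (28, k1, Lee), (29, hr, Bo), (40, k2, Sam)}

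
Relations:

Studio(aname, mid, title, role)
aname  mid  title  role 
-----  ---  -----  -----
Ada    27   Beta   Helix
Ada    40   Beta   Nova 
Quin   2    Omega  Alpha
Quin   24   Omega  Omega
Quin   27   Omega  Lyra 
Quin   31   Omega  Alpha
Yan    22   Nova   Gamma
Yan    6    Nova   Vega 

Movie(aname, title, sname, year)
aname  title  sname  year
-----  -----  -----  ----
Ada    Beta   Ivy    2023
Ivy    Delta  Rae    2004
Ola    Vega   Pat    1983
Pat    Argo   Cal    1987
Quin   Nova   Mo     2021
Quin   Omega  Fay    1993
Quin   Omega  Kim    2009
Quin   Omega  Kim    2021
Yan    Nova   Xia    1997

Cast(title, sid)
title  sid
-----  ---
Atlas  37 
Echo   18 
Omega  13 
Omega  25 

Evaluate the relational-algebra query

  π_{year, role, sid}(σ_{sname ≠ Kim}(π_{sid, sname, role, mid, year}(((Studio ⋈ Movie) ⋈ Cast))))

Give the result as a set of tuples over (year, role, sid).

Joining Studio and Movie on aname, title yields {(Ada, 27, Beta, Helix, Ivy, 2023), (Ada, 40, Beta, Nova, Ivy, 2023), (Quin, 2, Omega, Alpha, Fay, 1993), (Quin, 2, Omega, Alpha, Kim, 2009), (Quin, 2, Omega, Alpha, Kim, 2021), (Quin, 24, Omega, Omega, Fay, 1993), (Quin, 24, Omega, Omega, Kim, 2009), (Quin, 24, Omega, Omega, Kim, 2021), (Quin, 27, Omega, Lyra, Fay, 1993), (Quin, 27, Omega, Lyra, Kim, 2009), (Quin, 27, Omega, Lyra, Kim, 2021), (Quin, 31, Omega, Alpha, Fay, 1993), (Quin, 31, Omega, Alpha, Kim, 2009), (Quin, 31, Omega, Alpha, Kim, 2021), (Yan, 22, Nova, Gamma, Xia, 1997), (Yan, 6, Nova, Vega, Xia, 1997)}.
Joining (Studio ⋈ Movie) and Cast on title yields {(Quin, 2, Omega, Alpha, Fay, 1993, 13), (Quin, 2, Omega, Alpha, Fay, 1993, 25), (Quin, 2, Omega, Alpha, Kim, 2009, 13), (Quin, 2, Omega, Alpha, Kim, 2009, 25), (Quin, 2, Omega, Alpha, Kim, 2021, 13), (Quin, 2, Omega, Alpha, Kim, 2021, 25), (Quin, 24, Omega, Omega, Fay, 1993, 13), (Quin, 24, Omega, Omega, Fay, 1993, 25), (Quin, 24, Omega, Omega, Kim, 2009, 13), (Quin, 24, Omega, Omega, Kim, 2009, 25), (Quin, 24, Omega, Omega, Kim, 2021, 13), (Quin, 24, Omega, Omega, Kim, 2021, 25), (Quin, 27, Omega, Lyra, Fay, 1993, 13), (Quin, 27, Omega, Lyra, Fay, 1993, 25), (Quin, 27, Omega, Lyra, Kim, 2009, 13), (Quin, 27, Omega, Lyra, Kim, 2009, 25), (Quin, 27, Omega, Lyra, Kim, 2021, 13), (Quin, 27, Omega, Lyra, Kim, 2021, 25), (Quin, 31, Omega, Alpha, Fay, 1993, 13), (Quin, 31, Omega, Alpha, Fay, 1993, 25), (Quin, 31, Omega, Alpha, Kim, 2009, 13), (Quin, 31, Omega, Alpha, Kim, 2009, 25), (Quin, 31, Omega, Alpha, Kim, 2021, 13), (Quin, 31, Omega, Alpha, Kim, 2021, 25)}.
π[sid, sname, role, mid, year]: project onto (sid, sname, role, mid, year) → {(13, Fay, Alpha, 2, 1993), (13, Fay, Alpha, 31, 1993), (13, Fay, Lyra, 27, 1993), (13, Fay, Omega, 24, 1993), (13, Kim, Alpha, 2, 2009), (13, Kim, Alpha, 2, 2021), (13, Kim, Alpha, 31, 2009), (13, Kim, Alpha, 31, 2021), (13, Kim, Lyra, 27, 2009), (13, Kim, Lyra, 27, 2021), (13, Kim, Omega, 24, 2009), (13, Kim, Omega, 24, 2021), (25, Fay, Alpha, 2, 1993), (25, Fay, Alpha, 31, 1993), (25, Fay, Lyra, 27, 1993), (25, Fay, Omega, 24, 1993), (25, Kim, Alpha, 2, 2009), (25, Kim, Alpha, 2, 2021), (25, Kim, Alpha, 31, 2009), (25, Kim, Alpha, 31, 2021), (25, Kim, Lyra, 27, 2009), (25, Kim, Lyra, 27, 2021), (25, Kim, Omega, 24, 2009), (25, Kim, Omega, 24, 2021)}
Filtering on sname ≠ Kim leaves {(13, Fay, Alpha, 2, 1993), (13, Fay, Alpha, 31, 1993), (13, Fay, Lyra, 27, 1993), (13, Fay, Omega, 24, 1993), (25, Fay, Alpha, 2, 1993), (25, Fay, Alpha, 31, 1993), (25, Fay, Lyra, 27, 1993), (25, Fay, Omega, 24, 1993)}.
π[year, role, sid]: project onto (year, role, sid) (2 duplicate(s) eliminated) → {(1993, Alpha, 13), (1993, Alpha, 25), (1993, Lyra, 13), (1993, Lyra, 25), (1993, Omega, 13), (1993, Omega, 25)}

{(1993, Alpha, 13), (1993, Alpha, 25), (1993, Lyra, 13), (1993, Lyra, 25), (1993, Omega, 13), (1993, Omega, 25)}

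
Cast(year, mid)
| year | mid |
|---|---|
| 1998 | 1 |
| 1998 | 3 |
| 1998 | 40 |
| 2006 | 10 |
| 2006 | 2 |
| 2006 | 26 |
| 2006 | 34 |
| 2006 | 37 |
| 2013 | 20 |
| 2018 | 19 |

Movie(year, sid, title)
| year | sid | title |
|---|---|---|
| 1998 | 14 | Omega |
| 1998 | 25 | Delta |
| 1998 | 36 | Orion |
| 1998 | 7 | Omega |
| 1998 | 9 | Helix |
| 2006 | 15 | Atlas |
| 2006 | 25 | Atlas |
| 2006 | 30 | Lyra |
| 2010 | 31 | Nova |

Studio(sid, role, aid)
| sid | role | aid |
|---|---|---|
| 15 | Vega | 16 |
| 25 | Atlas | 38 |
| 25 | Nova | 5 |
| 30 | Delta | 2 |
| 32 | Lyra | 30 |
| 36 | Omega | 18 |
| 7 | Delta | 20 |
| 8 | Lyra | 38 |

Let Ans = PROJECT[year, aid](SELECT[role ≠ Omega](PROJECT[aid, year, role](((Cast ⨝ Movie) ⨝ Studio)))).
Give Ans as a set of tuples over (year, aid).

{(1998, 20), (1998, 38), (1998, 5), (2006, 16), (2006, 2), (2006, 38), (2006, 5)}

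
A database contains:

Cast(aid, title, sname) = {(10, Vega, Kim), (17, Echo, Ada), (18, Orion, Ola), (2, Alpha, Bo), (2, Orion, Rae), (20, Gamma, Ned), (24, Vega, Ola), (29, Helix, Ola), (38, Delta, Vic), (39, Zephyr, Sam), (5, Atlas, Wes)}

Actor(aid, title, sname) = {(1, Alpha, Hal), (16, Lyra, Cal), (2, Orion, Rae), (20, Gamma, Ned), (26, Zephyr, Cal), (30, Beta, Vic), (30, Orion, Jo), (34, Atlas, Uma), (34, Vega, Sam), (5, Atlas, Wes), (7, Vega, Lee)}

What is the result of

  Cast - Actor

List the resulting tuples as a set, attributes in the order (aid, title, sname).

{(10, Vega, Kim), (17, Echo, Ada), (18, Orion, Ola), (2, Alpha, Bo), (24, Vega, Ola), (29, Helix, Ola), (38, Delta, Vic), (39, Zephyr, Sam)}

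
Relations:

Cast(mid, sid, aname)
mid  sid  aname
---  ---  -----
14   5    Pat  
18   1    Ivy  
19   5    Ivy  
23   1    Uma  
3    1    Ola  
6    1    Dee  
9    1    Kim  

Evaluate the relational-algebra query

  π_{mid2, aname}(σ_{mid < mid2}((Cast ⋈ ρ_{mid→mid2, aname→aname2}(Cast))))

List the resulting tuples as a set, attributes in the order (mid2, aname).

ρ[mid→mid2, aname→aname2]: schema becomes (mid2, sid, aname2); tuples unchanged.
Cast ⋈ ρ_{mid→mid2, aname→aname2}(Cast) (natural join on sid): {(14, 5, Pat, 14, Pat), (14, 5, Pat, 19, Ivy), (18, 1, Ivy, 18, Ivy), (18, 1, Ivy, 23, Uma), (18, 1, Ivy, 3, Ola), (18, 1, Ivy, 6, Dee), (18, 1, Ivy, 9, Kim), (19, 5, Ivy, 14, Pat), (19, 5, Ivy, 19, Ivy), (23, 1, Uma, 18, Ivy), (23, 1, Uma, 23, Uma), (23, 1, Uma, 3, Ola), (23, 1, Uma, 6, Dee), (23, 1, Uma, 9, Kim), (3, 1, Ola, 18, Ivy), (3, 1, Ola, 23, Uma), (3, 1, Ola, 3, Ola), (3, 1, Ola, 6, Dee), (3, 1, Ola, 9, Kim), (6, 1, Dee, 18, Ivy), (6, 1, Dee, 23, Uma), (6, 1, Dee, 3, Ola), (6, 1, Dee, 6, Dee), (6, 1, Dee, 9, Kim), (9, 1, Kim, 18, Ivy), (9, 1, Kim, 23, Uma), (9, 1, Kim, 3, Ola), (9, 1, Kim, 6, Dee), (9, 1, Kim, 9, Kim)}
σ[mid < mid2]: keep tuples satisfying mid < mid2 → {(14, 5, Pat, 19, Ivy), (18, 1, Ivy, 23, Uma), (3, 1, Ola, 18, Ivy), (3, 1, Ola, 23, Uma), (3, 1, Ola, 6, Dee), (3, 1, Ola, 9, Kim), (6, 1, Dee, 18, Ivy), (6, 1, Dee, 23, Uma), (6, 1, Dee, 9, Kim), (9, 1, Kim, 18, Ivy), (9, 1, Kim, 23, Uma)}
π_{mid2, aname} gives {(18, Dee), (18, Kim), (18, Ola), (19, Pat), (23, Dee), (23, Ivy), (23, Kim), (23, Ola), (6, Ola), (9, Dee), (9, Ola)}.

{(18, Dee), (18, Kim), (18, Ola), (19, Pat), (23, Dee), (23, Ivy), (23, Kim), (23, Ola), (6, Ola), (9, Dee), (9, Ola)}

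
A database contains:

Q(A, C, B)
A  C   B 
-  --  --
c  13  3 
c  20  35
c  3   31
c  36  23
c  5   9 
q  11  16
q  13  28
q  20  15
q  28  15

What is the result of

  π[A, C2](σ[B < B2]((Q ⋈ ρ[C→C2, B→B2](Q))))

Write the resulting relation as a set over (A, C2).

{(c, 20), (c, 3), (c, 36), (c, 5), (q, 11), (q, 13)}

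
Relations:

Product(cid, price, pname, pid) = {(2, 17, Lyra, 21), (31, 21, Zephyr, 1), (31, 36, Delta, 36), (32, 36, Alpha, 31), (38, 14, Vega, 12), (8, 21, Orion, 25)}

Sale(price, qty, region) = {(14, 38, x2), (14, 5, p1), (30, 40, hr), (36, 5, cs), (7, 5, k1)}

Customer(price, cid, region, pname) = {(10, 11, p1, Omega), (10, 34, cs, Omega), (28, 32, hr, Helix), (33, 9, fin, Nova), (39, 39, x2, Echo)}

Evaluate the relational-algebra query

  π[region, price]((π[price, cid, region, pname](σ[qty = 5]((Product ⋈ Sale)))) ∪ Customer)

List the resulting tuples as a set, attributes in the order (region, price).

{(cs, 10), (cs, 36), (fin, 33), (hr, 28), (p1, 10), (p1, 14), (x2, 39)}

Product ⋈ Sale (natural join on price): {(31, 36, Delta, 36, 5, cs), (32, 36, Alpha, 31, 5, cs), (38, 14, Vega, 12, 38, x2), (38, 14, Vega, 12, 5, p1)}
Selection qty = 5: {(31, 36, Delta, 36, 5, cs), (32, 36, Alpha, 31, 5, cs), (38, 14, Vega, 12, 5, p1)}
Keep only column(s) price, cid, region, pname: {(14, 38, p1, Vega), (36, 31, cs, Delta), (36, 32, cs, Alpha)}
Union: {(14, 38, p1, Vega), (36, 31, cs, Delta), (36, 32, cs, Alpha)} with {(10, 11, p1, Omega), (10, 34, cs, Omega), (28, 32, hr, Helix), (33, 9, fin, Nova), (39, 39, x2, Echo)} → {(10, 11, p1, Omega), (10, 34, cs, Omega), (14, 38, p1, Vega), (28, 32, hr, Helix), (33, 9, fin, Nova), (36, 31, cs, Delta), (36, 32, cs, Alpha), (39, 39, x2, Echo)}
Keep only column(s) region, price (1 duplicate(s) eliminated): {(cs, 10), (cs, 36), (fin, 33), (hr, 28), (p1, 10), (p1, 14), (x2, 39)}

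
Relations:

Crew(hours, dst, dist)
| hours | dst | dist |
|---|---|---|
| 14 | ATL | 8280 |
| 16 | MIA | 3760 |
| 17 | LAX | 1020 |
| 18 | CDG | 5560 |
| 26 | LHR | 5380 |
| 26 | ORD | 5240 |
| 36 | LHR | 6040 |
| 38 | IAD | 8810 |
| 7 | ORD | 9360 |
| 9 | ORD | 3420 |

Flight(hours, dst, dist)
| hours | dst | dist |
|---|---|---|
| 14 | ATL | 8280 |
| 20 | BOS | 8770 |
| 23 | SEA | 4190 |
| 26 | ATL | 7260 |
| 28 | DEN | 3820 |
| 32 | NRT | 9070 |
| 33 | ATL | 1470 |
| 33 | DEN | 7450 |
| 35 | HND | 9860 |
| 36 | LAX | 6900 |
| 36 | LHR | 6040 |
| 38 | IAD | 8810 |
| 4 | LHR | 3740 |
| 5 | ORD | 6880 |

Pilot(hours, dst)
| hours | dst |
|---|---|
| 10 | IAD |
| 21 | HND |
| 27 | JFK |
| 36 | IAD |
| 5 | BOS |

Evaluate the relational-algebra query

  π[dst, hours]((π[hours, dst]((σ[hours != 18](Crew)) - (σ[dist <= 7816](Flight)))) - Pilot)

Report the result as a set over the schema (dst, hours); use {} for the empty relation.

{(ATL, 14), (IAD, 38), (LAX, 17), (LHR, 26), (MIA, 16), (ORD, 26), (ORD, 7), (ORD, 9)}

Filtering on hours != 18 leaves {(14, ATL, 8280), (16, MIA, 3760), (17, LAX, 1020), (26, LHR, 5380), (26, ORD, 5240), (36, LHR, 6040), (38, IAD, 8810), (7, ORD, 9360), (9, ORD, 3420)}.
Filtering on dist <= 7816 leaves {(23, SEA, 4190), (26, ATL, 7260), (28, DEN, 3820), (33, ATL, 1470), (33, DEN, 7450), (36, LAX, 6900), (36, LHR, 6040), (4, LHR, 3740), (5, ORD, 6880)}.
Taking the difference: {(14, ATL, 8280), (16, MIA, 3760), (17, LAX, 1020), (26, LHR, 5380), (26, ORD, 5240), (38, IAD, 8810), (7, ORD, 9360), (9, ORD, 3420)}
Keep only column(s) hours, dst: {(14, ATL), (16, MIA), (17, LAX), (26, LHR), (26, ORD), (38, IAD), (7, ORD), (9, ORD)}
Taking the difference: {(14, ATL), (16, MIA), (17, LAX), (26, LHR), (26, ORD), (38, IAD), (7, ORD), (9, ORD)}
Keep only column(s) dst, hours: {(ATL, 14), (IAD, 38), (LAX, 17), (LHR, 26), (MIA, 16), (ORD, 26), (ORD, 7), (ORD, 9)}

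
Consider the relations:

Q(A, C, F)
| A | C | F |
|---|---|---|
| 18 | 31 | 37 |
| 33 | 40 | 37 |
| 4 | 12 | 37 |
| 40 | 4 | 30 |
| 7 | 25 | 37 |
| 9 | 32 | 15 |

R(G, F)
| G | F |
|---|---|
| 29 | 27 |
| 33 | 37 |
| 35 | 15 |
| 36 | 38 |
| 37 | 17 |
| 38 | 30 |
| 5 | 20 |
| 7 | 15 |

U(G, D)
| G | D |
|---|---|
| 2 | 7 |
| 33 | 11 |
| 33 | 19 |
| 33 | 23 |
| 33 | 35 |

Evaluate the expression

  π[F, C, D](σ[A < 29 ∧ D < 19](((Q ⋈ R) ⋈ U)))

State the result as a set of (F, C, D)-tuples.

{(37, 12, 11), (37, 25, 11), (37, 31, 11)}

Natural join on F: {(18, 31, 37, 33), (33, 40, 37, 33), (4, 12, 37, 33), (40, 4, 30, 38), (7, 25, 37, 33), (9, 32, 15, 35), (9, 32, 15, 7)}
Natural join on G: {(18, 31, 37, 33, 11), (18, 31, 37, 33, 19), (18, 31, 37, 33, 23), (18, 31, 37, 33, 35), (33, 40, 37, 33, 11), (33, 40, 37, 33, 19), (33, 40, 37, 33, 23), (33, 40, 37, 33, 35), (4, 12, 37, 33, 11), (4, 12, 37, 33, 19), (4, 12, 37, 33, 23), (4, 12, 37, 33, 35), (7, 25, 37, 33, 11), (7, 25, 37, 33, 19), (7, 25, 37, 33, 23), (7, 25, 37, 33, 35)}
Filtering on A < 29 ∧ D < 19 leaves {(18, 31, 37, 33, 11), (4, 12, 37, 33, 11), (7, 25, 37, 33, 11)}.
π[F, C, D]: project onto (F, C, D) → {(37, 12, 11), (37, 25, 11), (37, 31, 11)}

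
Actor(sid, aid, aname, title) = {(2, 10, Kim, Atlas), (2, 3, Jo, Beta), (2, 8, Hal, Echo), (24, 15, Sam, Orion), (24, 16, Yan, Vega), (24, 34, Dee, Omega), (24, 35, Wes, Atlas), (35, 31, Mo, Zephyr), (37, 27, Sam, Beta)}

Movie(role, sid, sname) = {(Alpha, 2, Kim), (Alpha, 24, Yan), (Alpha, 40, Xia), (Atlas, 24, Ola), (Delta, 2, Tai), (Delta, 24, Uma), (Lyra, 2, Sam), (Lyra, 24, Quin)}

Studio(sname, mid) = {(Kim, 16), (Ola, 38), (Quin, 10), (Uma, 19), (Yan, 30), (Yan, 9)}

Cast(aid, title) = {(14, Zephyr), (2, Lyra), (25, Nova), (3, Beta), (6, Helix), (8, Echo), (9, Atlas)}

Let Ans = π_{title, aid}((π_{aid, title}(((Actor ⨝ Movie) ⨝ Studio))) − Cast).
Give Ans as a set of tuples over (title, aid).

{(Atlas, 10), (Atlas, 35), (Omega, 34), (Orion, 15), (Vega, 16)}

Joining Actor and Movie on sid yields {(2, 10, Kim, Atlas, Alpha, Kim), (2, 10, Kim, Atlas, Delta, Tai), (2, 10, Kim, Atlas, Lyra, Sam), (2, 3, Jo, Beta, Alpha, Kim), (2, 3, Jo, Beta, Delta, Tai), (2, 3, Jo, Beta, Lyra, Sam), (2, 8, Hal, Echo, Alpha, Kim), (2, 8, Hal, Echo, Delta, Tai), (2, 8, Hal, Echo, Lyra, Sam), (24, 15, Sam, Orion, Alpha, Yan), (24, 15, Sam, Orion, Atlas, Ola), (24, 15, Sam, Orion, Delta, Uma), (24, 15, Sam, Orion, Lyra, Quin), (24, 16, Yan, Vega, Alpha, Yan), (24, 16, Yan, Vega, Atlas, Ola), (24, 16, Yan, Vega, Delta, Uma), (24, 16, Yan, Vega, Lyra, Quin), (24, 34, Dee, Omega, Alpha, Yan), (24, 34, Dee, Omega, Atlas, Ola), (24, 34, Dee, Omega, Delta, Uma), (24, 34, Dee, Omega, Lyra, Quin), (24, 35, Wes, Atlas, Alpha, Yan), (24, 35, Wes, Atlas, Atlas, Ola), (24, 35, Wes, Atlas, Delta, Uma), (24, 35, Wes, Atlas, Lyra, Quin)}.
Joining (Actor ⨝ Movie) and Studio on sname yields {(2, 10, Kim, Atlas, Alpha, Kim, 16), (2, 3, Jo, Beta, Alpha, Kim, 16), (2, 8, Hal, Echo, Alpha, Kim, 16), (24, 15, Sam, Orion, Alpha, Yan, 30), (24, 15, Sam, Orion, Alpha, Yan, 9), (24, 15, Sam, Orion, Atlas, Ola, 38), (24, 15, Sam, Orion, Delta, Uma, 19), (24, 15, Sam, Orion, Lyra, Quin, 10), (24, 16, Yan, Vega, Alpha, Yan, 30), (24, 16, Yan, Vega, Alpha, Yan, 9), (24, 16, Yan, Vega, Atlas, Ola, 38), (24, 16, Yan, Vega, Delta, Uma, 19), (24, 16, Yan, Vega, Lyra, Quin, 10), (24, 34, Dee, Omega, Alpha, Yan, 30), (24, 34, Dee, Omega, Alpha, Yan, 9), (24, 34, Dee, Omega, Atlas, Ola, 38), (24, 34, Dee, Omega, Delta, Uma, 19), (24, 34, Dee, Omega, Lyra, Quin, 10), (24, 35, Wes, Atlas, Alpha, Yan, 30), (24, 35, Wes, Atlas, Alpha, Yan, 9), (24, 35, Wes, Atlas, Atlas, Ola, 38), (24, 35, Wes, Atlas, Delta, Uma, 19), (24, 35, Wes, Atlas, Lyra, Quin, 10)}.
Keep only column(s) aid, title (16 duplicate(s) eliminated): {(10, Atlas), (15, Orion), (16, Vega), (3, Beta), (34, Omega), (35, Atlas), (8, Echo)}
Taking the difference: {(10, Atlas), (15, Orion), (16, Vega), (34, Omega), (35, Atlas)}
Keep only column(s) title, aid: {(Atlas, 10), (Atlas, 35), (Omega, 34), (Orion, 15), (Vega, 16)}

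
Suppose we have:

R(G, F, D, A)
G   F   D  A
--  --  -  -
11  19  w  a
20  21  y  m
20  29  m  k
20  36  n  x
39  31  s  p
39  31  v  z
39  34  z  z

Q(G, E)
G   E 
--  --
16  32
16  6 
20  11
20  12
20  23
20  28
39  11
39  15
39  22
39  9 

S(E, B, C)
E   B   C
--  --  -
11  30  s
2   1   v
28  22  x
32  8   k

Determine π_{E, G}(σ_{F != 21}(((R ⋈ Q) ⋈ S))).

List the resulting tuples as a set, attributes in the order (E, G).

Natural join on G: {(20, 21, y, m, 11), (20, 21, y, m, 12), (20, 21, y, m, 23), (20, 21, y, m, 28), (20, 29, m, k, 11), (20, 29, m, k, 12), (20, 29, m, k, 23), (20, 29, m, k, 28), (20, 36, n, x, 11), (20, 36, n, x, 12), (20, 36, n, x, 23), (20, 36, n, x, 28), (39, 31, s, p, 11), (39, 31, s, p, 15), (39, 31, s, p, 22), (39, 31, s, p, 9), (39, 31, v, z, 11), (39, 31, v, z, 15), (39, 31, v, z, 22), (39, 31, v, z, 9), (39, 34, z, z, 11), (39, 34, z, z, 15), (39, 34, z, z, 22), (39, 34, z, z, 9)}
Natural join on E: {(20, 21, y, m, 11, 30, s), (20, 21, y, m, 28, 22, x), (20, 29, m, k, 11, 30, s), (20, 29, m, k, 28, 22, x), (20, 36, n, x, 11, 30, s), (20, 36, n, x, 28, 22, x), (39, 31, s, p, 11, 30, s), (39, 31, v, z, 11, 30, s), (39, 34, z, z, 11, 30, s)}
Apply σ_{F != 21}; surviving tuples: {(20, 29, m, k, 11, 30, s), (20, 29, m, k, 28, 22, x), (20, 36, n, x, 11, 30, s), (20, 36, n, x, 28, 22, x), (39, 31, s, p, 11, 30, s), (39, 31, v, z, 11, 30, s), (39, 34, z, z, 11, 30, s)}
Keep only column(s) E, G (4 duplicate(s) eliminated): {(11, 20), (11, 39), (28, 20)}

{(11, 20), (11, 39), (28, 20)}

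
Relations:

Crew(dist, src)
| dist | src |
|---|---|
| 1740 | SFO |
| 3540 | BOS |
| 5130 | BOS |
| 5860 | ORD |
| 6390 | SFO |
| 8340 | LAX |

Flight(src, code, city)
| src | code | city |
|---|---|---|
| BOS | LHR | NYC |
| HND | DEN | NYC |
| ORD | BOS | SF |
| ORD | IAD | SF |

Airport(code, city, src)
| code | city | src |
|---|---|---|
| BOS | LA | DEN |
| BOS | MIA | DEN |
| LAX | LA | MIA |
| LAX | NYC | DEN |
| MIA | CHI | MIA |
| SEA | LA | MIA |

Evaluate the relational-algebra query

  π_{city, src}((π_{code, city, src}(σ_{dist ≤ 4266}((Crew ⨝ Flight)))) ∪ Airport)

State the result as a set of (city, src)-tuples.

{(CHI, MIA), (LA, DEN), (LA, MIA), (MIA, DEN), (NYC, BOS), (NYC, DEN)}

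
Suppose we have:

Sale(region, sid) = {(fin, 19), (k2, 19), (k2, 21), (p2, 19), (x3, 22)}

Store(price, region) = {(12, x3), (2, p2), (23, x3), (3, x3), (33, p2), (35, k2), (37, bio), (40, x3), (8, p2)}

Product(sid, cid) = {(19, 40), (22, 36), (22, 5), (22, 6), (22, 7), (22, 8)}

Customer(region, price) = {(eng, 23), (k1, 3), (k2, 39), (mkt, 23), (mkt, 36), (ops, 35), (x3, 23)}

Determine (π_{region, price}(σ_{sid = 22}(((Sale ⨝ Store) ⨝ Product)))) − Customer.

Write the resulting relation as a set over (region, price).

{(x3, 12), (x3, 3), (x3, 40)}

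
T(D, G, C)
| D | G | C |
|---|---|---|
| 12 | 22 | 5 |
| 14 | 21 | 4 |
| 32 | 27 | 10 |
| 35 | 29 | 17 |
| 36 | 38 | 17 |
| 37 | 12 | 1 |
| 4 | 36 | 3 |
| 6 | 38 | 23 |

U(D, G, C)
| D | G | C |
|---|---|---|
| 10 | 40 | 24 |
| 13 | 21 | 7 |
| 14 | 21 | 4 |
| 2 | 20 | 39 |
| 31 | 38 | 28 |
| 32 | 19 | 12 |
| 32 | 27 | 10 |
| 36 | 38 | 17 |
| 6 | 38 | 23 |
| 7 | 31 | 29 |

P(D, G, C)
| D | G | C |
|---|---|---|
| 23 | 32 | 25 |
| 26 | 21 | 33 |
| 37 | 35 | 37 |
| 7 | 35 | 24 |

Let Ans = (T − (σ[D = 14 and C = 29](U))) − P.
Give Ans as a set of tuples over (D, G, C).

{(12, 22, 5), (14, 21, 4), (32, 27, 10), (35, 29, 17), (36, 38, 17), (37, 12, 1), (4, 36, 3), (6, 38, 23)}

Apply σ_{D = 14 and C = 29}; surviving tuples: {}
Taking the difference: {(12, 22, 5), (14, 21, 4), (32, 27, 10), (35, 29, 17), (36, 38, 17), (37, 12, 1), (4, 36, 3), (6, 38, 23)}
Taking the difference: {(12, 22, 5), (14, 21, 4), (32, 27, 10), (35, 29, 17), (36, 38, 17), (37, 12, 1), (4, 36, 3), (6, 38, 23)}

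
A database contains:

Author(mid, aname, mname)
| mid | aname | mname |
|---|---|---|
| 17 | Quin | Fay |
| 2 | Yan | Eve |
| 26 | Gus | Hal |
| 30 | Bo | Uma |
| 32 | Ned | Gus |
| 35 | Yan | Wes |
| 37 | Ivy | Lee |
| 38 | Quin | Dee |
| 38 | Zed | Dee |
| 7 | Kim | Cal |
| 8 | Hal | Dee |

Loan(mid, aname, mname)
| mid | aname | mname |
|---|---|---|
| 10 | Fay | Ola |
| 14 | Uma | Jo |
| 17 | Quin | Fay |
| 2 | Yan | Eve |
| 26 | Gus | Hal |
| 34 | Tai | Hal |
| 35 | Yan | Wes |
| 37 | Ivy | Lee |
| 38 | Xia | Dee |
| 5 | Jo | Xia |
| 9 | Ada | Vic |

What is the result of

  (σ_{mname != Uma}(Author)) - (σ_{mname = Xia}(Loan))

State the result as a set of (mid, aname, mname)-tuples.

Filtering on mname != Uma leaves {(17, Quin, Fay), (2, Yan, Eve), (26, Gus, Hal), (32, Ned, Gus), (35, Yan, Wes), (37, Ivy, Lee), (38, Quin, Dee), (38, Zed, Dee), (7, Kim, Cal), (8, Hal, Dee)}.
Filtering on mname = Xia leaves {(5, Jo, Xia)}.
Difference: {(17, Quin, Fay), (2, Yan, Eve), (26, Gus, Hal), (32, Ned, Gus), (35, Yan, Wes), (37, Ivy, Lee), (38, Quin, Dee), (38, Zed, Dee), (7, Kim, Cal), (8, Hal, Dee)} with {(5, Jo, Xia)} → {(17, Quin, Fay), (2, Yan, Eve), (26, Gus, Hal), (32, Ned, Gus), (35, Yan, Wes), (37, Ivy, Lee), (38, Quin, Dee), (38, Zed, Dee), (7, Kim, Cal), (8, Hal, Dee)}

{(17, Quin, Fay), (2, Yan, Eve), (26, Gus, Hal), (32, Ned, Gus), (35, Yan, Wes), (37, Ivy, Lee), (38, Quin, Dee), (38, Zed, Dee), (7, Kim, Cal), (8, Hal, Dee)}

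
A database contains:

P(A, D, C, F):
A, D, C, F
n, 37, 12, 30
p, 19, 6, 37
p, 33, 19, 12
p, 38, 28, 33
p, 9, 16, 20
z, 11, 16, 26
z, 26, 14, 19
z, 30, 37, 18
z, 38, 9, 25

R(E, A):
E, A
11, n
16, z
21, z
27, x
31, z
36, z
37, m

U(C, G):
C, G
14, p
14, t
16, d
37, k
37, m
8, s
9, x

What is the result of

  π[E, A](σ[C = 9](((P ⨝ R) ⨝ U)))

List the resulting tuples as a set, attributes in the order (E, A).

{(16, z), (21, z), (31, z), (36, z)}

P ⋈ R (natural join on A): {(n, 37, 12, 30, 11), (z, 11, 16, 26, 16), (z, 11, 16, 26, 21), (z, 11, 16, 26, 31), (z, 11, 16, 26, 36), (z, 26, 14, 19, 16), (z, 26, 14, 19, 21), (z, 26, 14, 19, 31), (z, 26, 14, 19, 36), (z, 30, 37, 18, 16), (z, 30, 37, 18, 21), (z, 30, 37, 18, 31), (z, 30, 37, 18, 36), (z, 38, 9, 25, 16), (z, 38, 9, 25, 21), (z, 38, 9, 25, 31), (z, 38, 9, 25, 36)}
(P ⨝ R) ⋈ U (natural join on C): {(z, 11, 16, 26, 16, d), (z, 11, 16, 26, 21, d), (z, 11, 16, 26, 31, d), (z, 11, 16, 26, 36, d), (z, 26, 14, 19, 16, p), (z, 26, 14, 19, 16, t), (z, 26, 14, 19, 21, p), (z, 26, 14, 19, 21, t), (z, 26, 14, 19, 31, p), (z, 26, 14, 19, 31, t), (z, 26, 14, 19, 36, p), (z, 26, 14, 19, 36, t), (z, 30, 37, 18, 16, k), (z, 30, 37, 18, 16, m), (z, 30, 37, 18, 21, k), (z, 30, 37, 18, 21, m), (z, 30, 37, 18, 31, k), (z, 30, 37, 18, 31, m), (z, 30, 37, 18, 36, k), (z, 30, 37, 18, 36, m), (z, 38, 9, 25, 16, x), (z, 38, 9, 25, 21, x), (z, 38, 9, 25, 31, x), (z, 38, 9, 25, 36, x)}
Selection C = 9: {(z, 38, 9, 25, 16, x), (z, 38, 9, 25, 21, x), (z, 38, 9, 25, 31, x), (z, 38, 9, 25, 36, x)}
Keep only column(s) E, A: {(16, z), (21, z), (31, z), (36, z)}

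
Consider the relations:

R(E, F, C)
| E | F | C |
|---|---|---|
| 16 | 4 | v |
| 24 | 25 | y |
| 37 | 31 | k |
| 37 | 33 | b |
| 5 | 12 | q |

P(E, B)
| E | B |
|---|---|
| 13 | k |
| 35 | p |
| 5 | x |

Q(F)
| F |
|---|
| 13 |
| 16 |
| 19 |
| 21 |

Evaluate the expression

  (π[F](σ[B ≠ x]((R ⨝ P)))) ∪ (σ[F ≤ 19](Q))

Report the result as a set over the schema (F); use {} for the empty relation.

Joining R and P on E yields {(5, 12, q, x)}.
Apply σ_{B ≠ x}; surviving tuples: {}
π_{F} gives {}.
Apply σ_{F ≤ 19}; surviving tuples: {13, 16, 19}
Taking the union: {13, 16, 19}

{13, 16, 19}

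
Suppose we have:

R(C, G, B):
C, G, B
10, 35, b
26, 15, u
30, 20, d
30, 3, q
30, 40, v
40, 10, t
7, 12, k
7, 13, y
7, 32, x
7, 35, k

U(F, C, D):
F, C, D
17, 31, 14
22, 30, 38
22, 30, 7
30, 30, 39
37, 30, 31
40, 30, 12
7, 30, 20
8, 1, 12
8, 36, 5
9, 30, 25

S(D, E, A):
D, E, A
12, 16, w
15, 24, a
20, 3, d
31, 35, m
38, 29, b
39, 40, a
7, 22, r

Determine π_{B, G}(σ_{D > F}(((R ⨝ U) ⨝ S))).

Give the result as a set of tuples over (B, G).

{(d, 20), (q, 3), (v, 40)}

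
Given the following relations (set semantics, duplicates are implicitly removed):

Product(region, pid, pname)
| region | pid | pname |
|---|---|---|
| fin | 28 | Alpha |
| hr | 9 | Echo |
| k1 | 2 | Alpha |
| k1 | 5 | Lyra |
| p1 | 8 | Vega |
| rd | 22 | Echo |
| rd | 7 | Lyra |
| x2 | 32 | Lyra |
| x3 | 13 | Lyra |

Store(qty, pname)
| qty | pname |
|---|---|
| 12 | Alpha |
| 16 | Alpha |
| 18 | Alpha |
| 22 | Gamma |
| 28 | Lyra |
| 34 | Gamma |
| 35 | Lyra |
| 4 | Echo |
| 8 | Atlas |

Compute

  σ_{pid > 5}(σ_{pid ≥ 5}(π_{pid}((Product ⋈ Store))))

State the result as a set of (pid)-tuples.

Joining Product and Store on pname yields {(fin, 28, Alpha, 12), (fin, 28, Alpha, 16), (fin, 28, Alpha, 18), (hr, 9, Echo, 4), (k1, 2, Alpha, 12), (k1, 2, Alpha, 16), (k1, 2, Alpha, 18), (k1, 5, Lyra, 28), (k1, 5, Lyra, 35), (rd, 22, Echo, 4), (rd, 7, Lyra, 28), (rd, 7, Lyra, 35), (x2, 32, Lyra, 28), (x2, 32, Lyra, 35), (x3, 13, Lyra, 28), (x3, 13, Lyra, 35)}.
π[pid]: project onto (pid) (8 duplicate(s) eliminated) → {13, 2, 22, 28, 32, 5, 7, 9}
Selection pid ≥ 5: {13, 22, 28, 32, 5, 7, 9}
Selection pid > 5: {13, 22, 28, 32, 7, 9}

{13, 22, 28, 32, 7, 9}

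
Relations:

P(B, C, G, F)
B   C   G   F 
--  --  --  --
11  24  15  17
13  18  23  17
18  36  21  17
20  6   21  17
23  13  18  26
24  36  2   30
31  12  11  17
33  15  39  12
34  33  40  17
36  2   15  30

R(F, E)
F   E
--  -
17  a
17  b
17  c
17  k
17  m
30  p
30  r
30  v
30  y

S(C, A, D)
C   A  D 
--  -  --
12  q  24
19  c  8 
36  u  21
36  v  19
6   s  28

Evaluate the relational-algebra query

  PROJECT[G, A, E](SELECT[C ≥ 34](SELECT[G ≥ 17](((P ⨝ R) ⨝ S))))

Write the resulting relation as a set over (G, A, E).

{(21, u, a), (21, u, b), (21, u, c), (21, u, k), (21, u, m), (21, v, a), (21, v, b), (21, v, c), (21, v, k), (21, v, m)}

P ⋈ R (natural join on F): {(11, 24, 15, 17, a), (11, 24, 15, 17, b), (11, 24, 15, 17, c), (11, 24, 15, 17, k), (11, 24, 15, 17, m), (13, 18, 23, 17, a), (13, 18, 23, 17, b), (13, 18, 23, 17, c), (13, 18, 23, 17, k), (13, 18, 23, 17, m), (18, 36, 21, 17, a), (18, 36, 21, 17, b), (18, 36, 21, 17, c), (18, 36, 21, 17, k), (18, 36, 21, 17, m), (20, 6, 21, 17, a), (20, 6, 21, 17, b), (20, 6, 21, 17, c), (20, 6, 21, 17, k), (20, 6, 21, 17, m), (24, 36, 2, 30, p), (24, 36, 2, 30, r), (24, 36, 2, 30, v), (24, 36, 2, 30, y), (31, 12, 11, 17, a), (31, 12, 11, 17, b), (31, 12, 11, 17, c), (31, 12, 11, 17, k), (31, 12, 11, 17, m), (34, 33, 40, 17, a), (34, 33, 40, 17, b), (34, 33, 40, 17, c), (34, 33, 40, 17, k), (34, 33, 40, 17, m), (36, 2, 15, 30, p), (36, 2, 15, 30, r), (36, 2, 15, 30, v), (36, 2, 15, 30, y)}
(P ⨝ R) ⋈ S (natural join on C): {(18, 36, 21, 17, a, u, 21), (18, 36, 21, 17, a, v, 19), (18, 36, 21, 17, b, u, 21), (18, 36, 21, 17, b, v, 19), (18, 36, 21, 17, c, u, 21), (18, 36, 21, 17, c, v, 19), (18, 36, 21, 17, k, u, 21), (18, 36, 21, 17, k, v, 19), (18, 36, 21, 17, m, u, 21), (18, 36, 21, 17, m, v, 19), (20, 6, 21, 17, a, s, 28), (20, 6, 21, 17, b, s, 28), (20, 6, 21, 17, c, s, 28), (20, 6, 21, 17, k, s, 28), (20, 6, 21, 17, m, s, 28), (24, 36, 2, 30, p, u, 21), (24, 36, 2, 30, p, v, 19), (24, 36, 2, 30, r, u, 21), (24, 36, 2, 30, r, v, 19), (24, 36, 2, 30, v, u, 21), (24, 36, 2, 30, v, v, 19), (24, 36, 2, 30, y, u, 21), (24, 36, 2, 30, y, v, 19), (31, 12, 11, 17, a, q, 24), (31, 12, 11, 17, b, q, 24), (31, 12, 11, 17, c, q, 24), (31, 12, 11, 17, k, q, 24), (31, 12, 11, 17, m, q, 24)}
Filtering on G ≥ 17 leaves {(18, 36, 21, 17, a, u, 21), (18, 36, 21, 17, a, v, 19), (18, 36, 21, 17, b, u, 21), (18, 36, 21, 17, b, v, 19), (18, 36, 21, 17, c, u, 21), (18, 36, 21, 17, c, v, 19), (18, 36, 21, 17, k, u, 21), (18, 36, 21, 17, k, v, 19), (18, 36, 21, 17, m, u, 21), (18, 36, 21, 17, m, v, 19), (20, 6, 21, 17, a, s, 28), (20, 6, 21, 17, b, s, 28), (20, 6, 21, 17, c, s, 28), (20, 6, 21, 17, k, s, 28), (20, 6, 21, 17, m, s, 28)}.
Filtering on C ≥ 34 leaves {(18, 36, 21, 17, a, u, 21), (18, 36, 21, 17, a, v, 19), (18, 36, 21, 17, b, u, 21), (18, 36, 21, 17, b, v, 19), (18, 36, 21, 17, c, u, 21), (18, 36, 21, 17, c, v, 19), (18, 36, 21, 17, k, u, 21), (18, 36, 21, 17, k, v, 19), (18, 36, 21, 17, m, u, 21), (18, 36, 21, 17, m, v, 19)}.
π_{G, A, E} gives {(21, u, a), (21, u, b), (21, u, c), (21, u, k), (21, u, m), (21, v, a), (21, v, b), (21, v, c), (21, v, k), (21, v, m)}.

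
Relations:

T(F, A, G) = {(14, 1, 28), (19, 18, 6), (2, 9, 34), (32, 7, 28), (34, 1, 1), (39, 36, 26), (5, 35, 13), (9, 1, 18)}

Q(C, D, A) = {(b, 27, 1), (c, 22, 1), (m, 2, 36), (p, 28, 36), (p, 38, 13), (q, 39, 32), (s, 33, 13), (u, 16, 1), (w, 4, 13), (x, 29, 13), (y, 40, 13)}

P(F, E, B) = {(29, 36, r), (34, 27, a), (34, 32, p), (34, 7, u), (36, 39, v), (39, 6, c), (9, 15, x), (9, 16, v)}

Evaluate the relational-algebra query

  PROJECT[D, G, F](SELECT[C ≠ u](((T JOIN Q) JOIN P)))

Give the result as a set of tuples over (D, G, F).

Joining T and Q on A yields {(14, 1, 28, b, 27), (14, 1, 28, c, 22), (14, 1, 28, u, 16), (34, 1, 1, b, 27), (34, 1, 1, c, 22), (34, 1, 1, u, 16), (39, 36, 26, m, 2), (39, 36, 26, p, 28), (9, 1, 18, b, 27), (9, 1, 18, c, 22), (9, 1, 18, u, 16)}.
Joining (T JOIN Q) and P on F yields {(34, 1, 1, b, 27, 27, a), (34, 1, 1, b, 27, 32, p), (34, 1, 1, b, 27, 7, u), (34, 1, 1, c, 22, 27, a), (34, 1, 1, c, 22, 32, p), (34, 1, 1, c, 22, 7, u), (34, 1, 1, u, 16, 27, a), (34, 1, 1, u, 16, 32, p), (34, 1, 1, u, 16, 7, u), (39, 36, 26, m, 2, 6, c), (39, 36, 26, p, 28, 6, c), (9, 1, 18, b, 27, 15, x), (9, 1, 18, b, 27, 16, v), (9, 1, 18, c, 22, 15, x), (9, 1, 18, c, 22, 16, v), (9, 1, 18, u, 16, 15, x), (9, 1, 18, u, 16, 16, v)}.
σ[C ≠ u]: keep tuples satisfying C ≠ u → {(34, 1, 1, b, 27, 27, a), (34, 1, 1, b, 27, 32, p), (34, 1, 1, b, 27, 7, u), (34, 1, 1, c, 22, 27, a), (34, 1, 1, c, 22, 32, p), (34, 1, 1, c, 22, 7, u), (39, 36, 26, m, 2, 6, c), (39, 36, 26, p, 28, 6, c), (9, 1, 18, b, 27, 15, x), (9, 1, 18, b, 27, 16, v), (9, 1, 18, c, 22, 15, x), (9, 1, 18, c, 22, 16, v)}
Keep only column(s) D, G, F (6 duplicate(s) eliminated): {(2, 26, 39), (22, 1, 34), (22, 18, 9), (27, 1, 34), (27, 18, 9), (28, 26, 39)}

{(2, 26, 39), (22, 1, 34), (22, 18, 9), (27, 1, 34), (27, 18, 9), (28, 26, 39)}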